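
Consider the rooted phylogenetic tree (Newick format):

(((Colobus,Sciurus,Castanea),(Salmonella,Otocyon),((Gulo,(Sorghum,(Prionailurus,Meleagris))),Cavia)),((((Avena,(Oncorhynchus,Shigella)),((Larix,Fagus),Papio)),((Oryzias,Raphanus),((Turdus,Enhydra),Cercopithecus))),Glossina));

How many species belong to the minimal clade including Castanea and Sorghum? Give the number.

10

The MRCA of Castanea and Sorghum is the node subtending ((Colobus,Sciurus,Castanea),(Salmonella,Otocyon),((Gulo,(Sorghum,(Prionailurus,Meleagris))),Cavia)).
That clade contains 10 terminal taxa: Castanea, Cavia, Colobus, Gulo, Meleagris, Otocyon, Prionailurus, Salmonella, Sciurus, Sorghum.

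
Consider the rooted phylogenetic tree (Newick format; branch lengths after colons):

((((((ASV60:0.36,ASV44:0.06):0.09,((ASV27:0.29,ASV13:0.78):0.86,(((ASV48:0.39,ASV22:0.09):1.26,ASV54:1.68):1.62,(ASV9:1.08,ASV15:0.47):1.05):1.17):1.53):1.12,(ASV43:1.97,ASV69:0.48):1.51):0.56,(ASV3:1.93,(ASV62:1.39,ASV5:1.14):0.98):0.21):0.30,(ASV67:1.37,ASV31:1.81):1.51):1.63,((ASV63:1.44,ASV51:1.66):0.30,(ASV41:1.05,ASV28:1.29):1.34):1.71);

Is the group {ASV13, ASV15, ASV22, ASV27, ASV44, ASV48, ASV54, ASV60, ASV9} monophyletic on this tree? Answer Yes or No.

The most recent common ancestor of these taxa subtends ((ASV60,ASV44),((ASV27,ASV13),(((ASV48,ASV22),ASV54),(ASV9,ASV15)))).
That clade has exactly 9 tips — every listed taxon and nothing else — so the group is monophyletic.

Yes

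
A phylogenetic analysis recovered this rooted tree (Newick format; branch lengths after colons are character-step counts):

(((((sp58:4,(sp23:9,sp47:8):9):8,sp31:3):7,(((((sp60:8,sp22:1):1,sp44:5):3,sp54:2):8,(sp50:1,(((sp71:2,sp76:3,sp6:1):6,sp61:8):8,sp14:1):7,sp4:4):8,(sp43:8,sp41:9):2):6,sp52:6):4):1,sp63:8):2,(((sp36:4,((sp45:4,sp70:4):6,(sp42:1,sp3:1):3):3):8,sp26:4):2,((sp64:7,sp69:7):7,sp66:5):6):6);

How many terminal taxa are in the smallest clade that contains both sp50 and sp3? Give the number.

The MRCA of sp50 and sp3 is the root, so the clade is the entire tree.
That clade contains 28 terminal taxa: sp14, sp22, sp23, sp26, sp3, sp31, sp36, sp4, sp41, sp42, sp43, sp44, sp45, sp47, sp50, sp52, sp54, sp58, sp6, sp60, sp61, sp63, sp64, sp66, sp69, sp70, sp71, sp76.

28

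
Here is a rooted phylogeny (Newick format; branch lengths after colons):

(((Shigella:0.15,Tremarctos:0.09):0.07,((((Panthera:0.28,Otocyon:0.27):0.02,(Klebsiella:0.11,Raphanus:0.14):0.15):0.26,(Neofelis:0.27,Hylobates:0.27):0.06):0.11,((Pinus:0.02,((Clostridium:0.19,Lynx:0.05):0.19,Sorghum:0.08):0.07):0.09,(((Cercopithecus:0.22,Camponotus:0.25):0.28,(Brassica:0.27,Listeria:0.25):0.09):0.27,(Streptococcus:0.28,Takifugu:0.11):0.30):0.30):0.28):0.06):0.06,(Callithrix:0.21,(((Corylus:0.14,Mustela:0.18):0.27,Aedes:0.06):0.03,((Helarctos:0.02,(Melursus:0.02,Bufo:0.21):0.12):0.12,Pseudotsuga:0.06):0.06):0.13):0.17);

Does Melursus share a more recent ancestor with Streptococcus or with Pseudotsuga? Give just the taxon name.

Pseudotsuga

The MRCA of Melursus and Pseudotsuga subtends ((Helarctos,(Melursus,Bufo)),Pseudotsuga) (4 taxa).
The MRCA of Melursus and Streptococcus is the root, subtending the entire tree (26 taxa).
The first is nested inside the second, so Melursus shares a more recent common ancestor with Pseudotsuga.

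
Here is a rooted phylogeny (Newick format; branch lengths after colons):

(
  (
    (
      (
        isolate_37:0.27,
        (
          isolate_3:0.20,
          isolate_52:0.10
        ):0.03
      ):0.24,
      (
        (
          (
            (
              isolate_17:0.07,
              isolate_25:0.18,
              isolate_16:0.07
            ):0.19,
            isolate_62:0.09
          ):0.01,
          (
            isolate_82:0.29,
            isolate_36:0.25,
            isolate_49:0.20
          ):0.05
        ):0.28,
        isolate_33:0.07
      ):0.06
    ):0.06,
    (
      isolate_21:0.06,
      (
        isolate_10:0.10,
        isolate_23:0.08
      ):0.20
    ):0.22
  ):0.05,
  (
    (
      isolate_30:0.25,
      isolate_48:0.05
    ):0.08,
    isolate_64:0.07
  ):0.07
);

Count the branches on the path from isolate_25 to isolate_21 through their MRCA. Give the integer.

8

The MRCA of isolate_25 and isolate_21 is the node subtending (((isolate_37,(isolate_3,isolate_52)),((((isolate_17,isolate_25,isolate_16),isolate_62),(isolate_82,isolate_36,isolate_49)),isolate_33)),(isolate_21,(isolate_10,isolate_23))).
From isolate_25 up to that node: 6 branches. From isolate_21 up to the same node: 2 branches. Total: 6 + 2 = 8.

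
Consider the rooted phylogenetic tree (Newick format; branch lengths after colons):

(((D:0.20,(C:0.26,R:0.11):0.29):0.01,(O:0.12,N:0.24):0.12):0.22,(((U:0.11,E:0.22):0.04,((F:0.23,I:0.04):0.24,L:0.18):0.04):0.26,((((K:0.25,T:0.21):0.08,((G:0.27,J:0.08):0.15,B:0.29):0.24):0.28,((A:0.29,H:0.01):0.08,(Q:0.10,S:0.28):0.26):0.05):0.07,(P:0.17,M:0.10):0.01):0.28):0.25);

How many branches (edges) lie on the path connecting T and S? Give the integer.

6

The MRCA of T and S is the node subtending (((K,T),((G,J),B)),((A,H),(Q,S))).
From T up to that node: 3 branches. From S up to the same node: 3 branches. Total: 3 + 3 = 6.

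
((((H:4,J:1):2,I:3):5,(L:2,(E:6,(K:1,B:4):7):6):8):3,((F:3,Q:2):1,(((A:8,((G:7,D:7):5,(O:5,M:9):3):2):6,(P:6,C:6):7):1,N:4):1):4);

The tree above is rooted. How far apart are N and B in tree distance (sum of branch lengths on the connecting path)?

The path runs N → … → MRCA → … → B; the MRCA is the root of the tree.
Branch lengths along that path: 4 + 1 + 4 + 3 + 8 + 6 + 7 + 4 = 37.

37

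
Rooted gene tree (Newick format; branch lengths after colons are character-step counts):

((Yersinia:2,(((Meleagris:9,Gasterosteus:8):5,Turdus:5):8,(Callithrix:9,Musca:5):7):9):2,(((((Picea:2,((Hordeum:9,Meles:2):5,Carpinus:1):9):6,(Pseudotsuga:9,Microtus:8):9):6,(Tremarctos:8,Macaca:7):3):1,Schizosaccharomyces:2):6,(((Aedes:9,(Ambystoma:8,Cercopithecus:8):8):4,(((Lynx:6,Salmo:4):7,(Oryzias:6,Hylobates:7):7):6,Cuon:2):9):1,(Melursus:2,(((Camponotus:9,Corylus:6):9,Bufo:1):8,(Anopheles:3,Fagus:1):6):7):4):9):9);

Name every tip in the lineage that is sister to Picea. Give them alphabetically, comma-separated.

Picea attaches to the tree at the node subtending (Picea,((Hordeum,Meles),Carpinus)).
The other lineage descending from that same node — the sister group — is ((Hordeum,Meles),Carpinus); its 3 tips in alphabetical order are the answer.

Carpinus, Hordeum, Meles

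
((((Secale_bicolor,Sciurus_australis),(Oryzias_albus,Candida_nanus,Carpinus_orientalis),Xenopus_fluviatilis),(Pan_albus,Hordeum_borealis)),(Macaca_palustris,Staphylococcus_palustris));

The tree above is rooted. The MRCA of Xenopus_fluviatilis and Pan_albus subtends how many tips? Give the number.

8

The MRCA of Xenopus_fluviatilis and Pan_albus is the node subtending (((Secale_bicolor,Sciurus_australis),(Oryzias_albus,Candida_nanus,Carpinus_orientalis),Xenopus_fluviatilis),(Pan_albus,Hordeum_borealis)).
That clade contains 8 terminal taxa: Candida_nanus, Carpinus_orientalis, Hordeum_borealis, Oryzias_albus, Pan_albus, Sciurus_australis, Secale_bicolor, Xenopus_fluviatilis.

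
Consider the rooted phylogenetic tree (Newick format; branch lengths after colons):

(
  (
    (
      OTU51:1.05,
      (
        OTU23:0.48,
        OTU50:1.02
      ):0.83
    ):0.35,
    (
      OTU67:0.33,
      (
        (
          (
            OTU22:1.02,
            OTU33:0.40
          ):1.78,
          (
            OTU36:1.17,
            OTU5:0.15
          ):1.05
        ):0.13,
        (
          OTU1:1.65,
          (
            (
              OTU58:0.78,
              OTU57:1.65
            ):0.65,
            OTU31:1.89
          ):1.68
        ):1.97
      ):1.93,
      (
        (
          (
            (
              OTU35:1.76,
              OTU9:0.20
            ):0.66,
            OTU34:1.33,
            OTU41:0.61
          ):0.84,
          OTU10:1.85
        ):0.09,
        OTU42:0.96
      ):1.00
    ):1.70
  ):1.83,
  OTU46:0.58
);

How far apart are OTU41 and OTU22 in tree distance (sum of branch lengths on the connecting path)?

7.40

The path runs OTU41 → … → MRCA → … → OTU22; the MRCA is the node subtending (OTU67,(((OTU22,OTU33),(OTU36,OTU5)),(OTU1,((OTU58,OTU57),OTU31))),((((OTU35,OTU9),OTU34,OTU41),OTU10),OTU42)).
Branch lengths along that path: 0.61 + 0.84 + 0.09 + 1.00 + 1.93 + 0.13 + 1.78 + 1.02 = 7.40.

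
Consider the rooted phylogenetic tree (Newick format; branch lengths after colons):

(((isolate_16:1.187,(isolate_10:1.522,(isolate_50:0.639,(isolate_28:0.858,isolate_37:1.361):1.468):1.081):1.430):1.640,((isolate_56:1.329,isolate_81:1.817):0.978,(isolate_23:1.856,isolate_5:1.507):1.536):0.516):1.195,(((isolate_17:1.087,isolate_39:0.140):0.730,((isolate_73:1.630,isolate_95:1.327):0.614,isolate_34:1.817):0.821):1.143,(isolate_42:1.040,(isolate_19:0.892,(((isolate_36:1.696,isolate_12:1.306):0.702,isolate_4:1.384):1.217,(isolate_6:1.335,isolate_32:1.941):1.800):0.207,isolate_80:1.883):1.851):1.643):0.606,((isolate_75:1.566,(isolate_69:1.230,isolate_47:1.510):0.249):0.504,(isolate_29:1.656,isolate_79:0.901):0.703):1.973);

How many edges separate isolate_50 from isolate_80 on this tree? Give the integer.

The MRCA of isolate_50 and isolate_80 is the root of the tree.
From isolate_50 up to that node: 5 branches. From isolate_80 up to the same node: 4 branches. Total: 5 + 4 = 9.

9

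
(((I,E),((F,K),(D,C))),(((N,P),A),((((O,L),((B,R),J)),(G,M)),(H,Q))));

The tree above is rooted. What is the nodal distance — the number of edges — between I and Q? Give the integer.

The MRCA of I and Q is the root of the tree.
From I up to that node: 3 branches. From Q up to the same node: 4 branches. Total: 3 + 4 = 7.

7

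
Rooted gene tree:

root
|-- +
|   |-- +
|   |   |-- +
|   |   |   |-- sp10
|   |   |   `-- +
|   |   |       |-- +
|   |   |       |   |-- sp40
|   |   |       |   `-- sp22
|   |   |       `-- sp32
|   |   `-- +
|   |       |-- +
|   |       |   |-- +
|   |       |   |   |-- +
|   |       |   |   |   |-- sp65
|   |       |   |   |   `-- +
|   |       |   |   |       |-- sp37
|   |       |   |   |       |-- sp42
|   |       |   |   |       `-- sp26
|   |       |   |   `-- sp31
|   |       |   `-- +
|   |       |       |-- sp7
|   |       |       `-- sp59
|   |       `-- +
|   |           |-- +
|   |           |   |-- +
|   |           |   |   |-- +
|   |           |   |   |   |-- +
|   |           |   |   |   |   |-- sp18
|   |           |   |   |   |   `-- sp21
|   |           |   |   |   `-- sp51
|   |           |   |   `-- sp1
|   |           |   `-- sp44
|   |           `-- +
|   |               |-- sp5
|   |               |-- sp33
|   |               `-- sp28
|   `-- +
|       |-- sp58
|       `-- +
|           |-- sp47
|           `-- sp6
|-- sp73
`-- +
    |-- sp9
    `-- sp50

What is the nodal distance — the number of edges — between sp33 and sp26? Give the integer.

8

The MRCA of sp33 and sp26 is the node subtending ((((sp65,(sp37,sp42,sp26)),sp31),(sp7,sp59)),(((((sp18,sp21),sp51),sp1),sp44),(sp5,sp33,sp28))).
From sp33 up to that node: 3 branches. From sp26 up to the same node: 5 branches. Total: 3 + 5 = 8.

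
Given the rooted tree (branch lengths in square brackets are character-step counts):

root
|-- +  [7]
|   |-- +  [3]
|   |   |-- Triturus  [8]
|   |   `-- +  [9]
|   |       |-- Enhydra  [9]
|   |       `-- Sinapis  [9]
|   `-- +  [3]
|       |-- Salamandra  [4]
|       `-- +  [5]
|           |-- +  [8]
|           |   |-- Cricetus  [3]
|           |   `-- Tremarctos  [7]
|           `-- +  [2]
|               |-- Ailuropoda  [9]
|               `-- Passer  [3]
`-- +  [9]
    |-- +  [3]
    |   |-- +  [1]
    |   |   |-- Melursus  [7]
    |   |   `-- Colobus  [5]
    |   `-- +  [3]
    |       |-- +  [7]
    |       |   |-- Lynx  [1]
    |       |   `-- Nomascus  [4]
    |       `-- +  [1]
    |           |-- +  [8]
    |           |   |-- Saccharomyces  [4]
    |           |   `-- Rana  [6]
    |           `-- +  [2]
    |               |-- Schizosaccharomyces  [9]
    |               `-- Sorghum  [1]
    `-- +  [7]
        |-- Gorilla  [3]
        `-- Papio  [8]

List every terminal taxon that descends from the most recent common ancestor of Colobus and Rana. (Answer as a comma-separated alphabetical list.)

Colobus, Lynx, Melursus, Nomascus, Rana, Saccharomyces, Schizosaccharomyces, Sorghum

Tracing Colobus: it sits inside (Melursus,Colobus).
Tracing Rana: it sits inside (Saccharomyces,Rana).
The smallest clade enclosing both is ((Melursus,Colobus),((Lynx,Nomascus),((Saccharomyces,Rana),(Schizosaccharomyces,Sorghum)))); the answer is its 8 terminal taxa in alphabetical order.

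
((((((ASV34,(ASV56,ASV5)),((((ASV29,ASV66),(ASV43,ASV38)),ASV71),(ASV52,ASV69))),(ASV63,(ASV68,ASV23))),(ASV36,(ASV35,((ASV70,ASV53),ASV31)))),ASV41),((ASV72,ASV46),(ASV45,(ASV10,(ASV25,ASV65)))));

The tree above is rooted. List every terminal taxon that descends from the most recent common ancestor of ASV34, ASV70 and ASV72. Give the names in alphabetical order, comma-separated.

ASV10, ASV23, ASV25, ASV29, ASV31, ASV34, ASV35, ASV36, ASV38, ASV41, ASV43, ASV45, ASV46, ASV5, ASV52, ASV53, ASV56, ASV63, ASV65, ASV66, ASV68, ASV69, ASV70, ASV71, ASV72

Tracing ASV34: it sits inside (ASV34,(ASV56,ASV5)).
Tracing ASV70: it sits inside (ASV70,ASV53).
Tracing ASV72: it sits inside (ASV72,ASV46).
The smallest clade enclosing all 3 is the whole tree (their MRCA is the root), so the answer is all 25 tips in alphabetical order.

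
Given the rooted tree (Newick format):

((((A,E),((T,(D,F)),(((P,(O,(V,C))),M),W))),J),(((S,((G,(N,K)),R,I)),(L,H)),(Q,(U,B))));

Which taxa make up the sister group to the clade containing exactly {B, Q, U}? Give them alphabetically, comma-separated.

G, H, I, K, L, N, R, S

The clade containing exactly {B, Q, U} attaches to the tree at the node subtending (((S,((G,(N,K)),R,I)),(L,H)),(Q,(U,B))).
The other lineage descending from that same node — the sister group — is ((S,((G,(N,K)),R,I)),(L,H)); its 8 tips in alphabetical order are the answer.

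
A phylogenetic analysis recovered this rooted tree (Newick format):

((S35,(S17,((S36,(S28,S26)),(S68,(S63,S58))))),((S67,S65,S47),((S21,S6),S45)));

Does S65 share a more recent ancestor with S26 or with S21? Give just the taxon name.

S21

The MRCA of S65 and S21 subtends ((S67,S65,S47),((S21,S6),S45)) (6 taxa).
The MRCA of S65 and S26 is the root, subtending the entire tree (14 taxa).
The first is nested inside the second, so S65 shares a more recent common ancestor with S21.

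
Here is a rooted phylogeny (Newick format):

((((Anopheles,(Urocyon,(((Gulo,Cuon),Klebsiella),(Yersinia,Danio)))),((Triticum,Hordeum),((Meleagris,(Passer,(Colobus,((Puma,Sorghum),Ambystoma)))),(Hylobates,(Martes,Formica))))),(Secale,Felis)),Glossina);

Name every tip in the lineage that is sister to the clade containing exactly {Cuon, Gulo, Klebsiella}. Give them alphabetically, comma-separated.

The clade containing exactly {Cuon, Gulo, Klebsiella} attaches to the tree at the node subtending (((Gulo,Cuon),Klebsiella),(Yersinia,Danio)).
The other lineage descending from that same node — the sister group — is (Yersinia,Danio); its 2 tips in alphabetical order are the answer.

Danio, Yersinia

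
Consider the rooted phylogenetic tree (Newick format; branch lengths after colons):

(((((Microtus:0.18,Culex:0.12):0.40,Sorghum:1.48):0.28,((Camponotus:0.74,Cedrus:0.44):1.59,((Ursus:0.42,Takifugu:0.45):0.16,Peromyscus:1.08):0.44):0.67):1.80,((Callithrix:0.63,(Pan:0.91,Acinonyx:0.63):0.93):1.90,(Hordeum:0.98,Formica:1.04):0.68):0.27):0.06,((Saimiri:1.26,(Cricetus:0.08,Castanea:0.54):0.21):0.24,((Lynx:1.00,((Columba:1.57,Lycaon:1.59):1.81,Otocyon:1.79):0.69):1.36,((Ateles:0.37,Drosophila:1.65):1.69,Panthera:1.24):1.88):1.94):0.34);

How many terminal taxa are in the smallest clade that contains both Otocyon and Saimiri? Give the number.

10

The MRCA of Otocyon and Saimiri is the node subtending ((Saimiri,(Cricetus,Castanea)),((Lynx,((Columba,Lycaon),Otocyon)),((Ateles,Drosophila),Panthera))).
That clade contains 10 terminal taxa: Ateles, Castanea, Columba, Cricetus, Drosophila, Lycaon, Lynx, Otocyon, Panthera, Saimiri.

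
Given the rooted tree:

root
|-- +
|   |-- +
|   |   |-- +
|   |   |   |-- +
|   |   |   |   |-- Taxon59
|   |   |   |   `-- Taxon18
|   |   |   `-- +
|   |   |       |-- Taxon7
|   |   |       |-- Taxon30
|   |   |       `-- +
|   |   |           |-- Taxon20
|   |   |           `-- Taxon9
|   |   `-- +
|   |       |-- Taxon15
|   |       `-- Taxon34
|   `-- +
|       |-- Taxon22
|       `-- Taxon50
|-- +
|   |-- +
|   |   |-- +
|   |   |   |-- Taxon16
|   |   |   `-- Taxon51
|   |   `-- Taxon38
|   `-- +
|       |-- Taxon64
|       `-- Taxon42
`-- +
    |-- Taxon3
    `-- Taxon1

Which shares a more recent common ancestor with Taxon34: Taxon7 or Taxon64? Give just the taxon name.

The MRCA of Taxon34 and Taxon7 subtends (((Taxon59,Taxon18),(Taxon7,Taxon30,(Taxon20,Taxon9))),(Taxon15,Taxon34)) (8 taxa).
The MRCA of Taxon34 and Taxon64 is the root, subtending the entire tree (17 taxa).
The first is nested inside the second, so Taxon34 shares a more recent common ancestor with Taxon7.

Taxon7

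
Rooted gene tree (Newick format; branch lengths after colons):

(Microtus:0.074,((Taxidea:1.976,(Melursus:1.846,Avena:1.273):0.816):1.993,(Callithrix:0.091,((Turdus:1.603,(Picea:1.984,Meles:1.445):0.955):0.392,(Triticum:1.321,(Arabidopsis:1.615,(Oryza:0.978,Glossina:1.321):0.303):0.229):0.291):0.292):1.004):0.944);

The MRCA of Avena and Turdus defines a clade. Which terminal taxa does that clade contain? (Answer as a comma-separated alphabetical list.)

Arabidopsis, Avena, Callithrix, Glossina, Meles, Melursus, Oryza, Picea, Taxidea, Triticum, Turdus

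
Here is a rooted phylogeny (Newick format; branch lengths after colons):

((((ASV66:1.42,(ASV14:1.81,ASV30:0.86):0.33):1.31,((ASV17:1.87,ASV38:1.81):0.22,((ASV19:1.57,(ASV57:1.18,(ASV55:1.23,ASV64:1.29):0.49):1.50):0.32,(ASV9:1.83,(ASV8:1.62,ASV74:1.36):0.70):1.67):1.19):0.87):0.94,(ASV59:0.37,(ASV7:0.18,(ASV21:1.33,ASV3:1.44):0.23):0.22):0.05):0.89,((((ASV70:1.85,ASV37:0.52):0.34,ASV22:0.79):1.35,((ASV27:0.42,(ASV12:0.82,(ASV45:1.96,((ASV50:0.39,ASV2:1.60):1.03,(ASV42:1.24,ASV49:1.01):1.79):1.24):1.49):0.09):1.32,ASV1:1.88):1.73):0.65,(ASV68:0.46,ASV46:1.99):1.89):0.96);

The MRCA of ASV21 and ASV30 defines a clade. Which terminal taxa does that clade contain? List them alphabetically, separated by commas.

Tracing ASV21: it sits inside (ASV21,ASV3).
Tracing ASV30: it sits inside (ASV14,ASV30).
The smallest clade enclosing both is (((ASV66,(ASV14,ASV30)),((ASV17,ASV38),((ASV19,(ASV57,(ASV55,ASV64))),(ASV9,(ASV8,ASV74))))),(ASV59,(ASV7,(ASV21,ASV3)))); the answer is its 16 terminal taxa in alphabetical order.

ASV14, ASV17, ASV19, ASV21, ASV3, ASV30, ASV38, ASV55, ASV57, ASV59, ASV64, ASV66, ASV7, ASV74, ASV8, ASV9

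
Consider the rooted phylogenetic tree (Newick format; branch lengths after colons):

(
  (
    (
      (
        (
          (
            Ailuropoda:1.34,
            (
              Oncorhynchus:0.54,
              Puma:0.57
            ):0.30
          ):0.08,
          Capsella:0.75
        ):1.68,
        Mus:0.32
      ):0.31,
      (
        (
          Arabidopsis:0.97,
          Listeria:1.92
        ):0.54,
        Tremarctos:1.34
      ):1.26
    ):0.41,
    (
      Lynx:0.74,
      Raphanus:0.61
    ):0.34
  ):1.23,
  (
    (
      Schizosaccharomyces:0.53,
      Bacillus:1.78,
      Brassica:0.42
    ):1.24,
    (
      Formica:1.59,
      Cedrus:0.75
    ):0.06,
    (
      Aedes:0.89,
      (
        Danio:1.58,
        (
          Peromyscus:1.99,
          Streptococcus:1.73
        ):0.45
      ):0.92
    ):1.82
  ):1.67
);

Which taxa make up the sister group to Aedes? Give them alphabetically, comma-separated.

Danio, Peromyscus, Streptococcus

Aedes attaches to the tree at the node subtending (Aedes,(Danio,(Peromyscus,Streptococcus))).
The other lineage descending from that same node — the sister group — is (Danio,(Peromyscus,Streptococcus)); its 3 tips in alphabetical order are the answer.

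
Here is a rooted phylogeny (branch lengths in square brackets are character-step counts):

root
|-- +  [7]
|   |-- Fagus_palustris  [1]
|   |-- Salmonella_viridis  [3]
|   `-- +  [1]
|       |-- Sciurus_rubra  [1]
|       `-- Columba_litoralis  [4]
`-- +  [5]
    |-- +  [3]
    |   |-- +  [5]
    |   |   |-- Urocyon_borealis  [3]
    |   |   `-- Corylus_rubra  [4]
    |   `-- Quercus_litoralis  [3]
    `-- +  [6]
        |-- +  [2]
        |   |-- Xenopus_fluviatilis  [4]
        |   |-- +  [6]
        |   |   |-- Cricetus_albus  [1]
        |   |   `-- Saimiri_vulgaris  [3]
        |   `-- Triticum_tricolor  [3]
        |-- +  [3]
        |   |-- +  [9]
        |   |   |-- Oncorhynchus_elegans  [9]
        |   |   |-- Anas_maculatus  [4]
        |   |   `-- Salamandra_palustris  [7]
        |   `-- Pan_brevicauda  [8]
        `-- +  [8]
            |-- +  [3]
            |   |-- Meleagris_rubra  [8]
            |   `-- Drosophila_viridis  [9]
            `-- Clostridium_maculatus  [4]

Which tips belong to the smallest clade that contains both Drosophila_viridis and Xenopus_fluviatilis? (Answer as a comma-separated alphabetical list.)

Anas_maculatus, Clostridium_maculatus, Cricetus_albus, Drosophila_viridis, Meleagris_rubra, Oncorhynchus_elegans, Pan_brevicauda, Saimiri_vulgaris, Salamandra_palustris, Triticum_tricolor, Xenopus_fluviatilis

Tracing Drosophila_viridis: it sits inside (Meleagris_rubra,Drosophila_viridis).
Tracing Xenopus_fluviatilis: it sits inside (Xenopus_fluviatilis,(Cricetus_albus,Saimiri_vulgaris),Triticum_tricolor).
The smallest clade enclosing both is ((Xenopus_fluviatilis,(Cricetus_albus,Saimiri_vulgaris),Triticum_tricolor),((Oncorhynchus_elegans,Anas_maculatus,Salamandra_palustris),Pan_brevicauda),((Meleagris_rubra,Drosophila_viridis),Clostridium_maculatus)); the answer is its 11 terminal taxa in alphabetical order.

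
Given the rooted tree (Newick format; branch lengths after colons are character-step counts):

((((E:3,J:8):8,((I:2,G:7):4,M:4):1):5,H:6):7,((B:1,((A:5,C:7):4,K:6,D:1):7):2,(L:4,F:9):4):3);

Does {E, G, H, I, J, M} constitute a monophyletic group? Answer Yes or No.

Yes

The most recent common ancestor of these taxa subtends (((E,J),((I,G),M)),H).
That clade has exactly 6 tips — every listed taxon and nothing else — so the group is monophyletic.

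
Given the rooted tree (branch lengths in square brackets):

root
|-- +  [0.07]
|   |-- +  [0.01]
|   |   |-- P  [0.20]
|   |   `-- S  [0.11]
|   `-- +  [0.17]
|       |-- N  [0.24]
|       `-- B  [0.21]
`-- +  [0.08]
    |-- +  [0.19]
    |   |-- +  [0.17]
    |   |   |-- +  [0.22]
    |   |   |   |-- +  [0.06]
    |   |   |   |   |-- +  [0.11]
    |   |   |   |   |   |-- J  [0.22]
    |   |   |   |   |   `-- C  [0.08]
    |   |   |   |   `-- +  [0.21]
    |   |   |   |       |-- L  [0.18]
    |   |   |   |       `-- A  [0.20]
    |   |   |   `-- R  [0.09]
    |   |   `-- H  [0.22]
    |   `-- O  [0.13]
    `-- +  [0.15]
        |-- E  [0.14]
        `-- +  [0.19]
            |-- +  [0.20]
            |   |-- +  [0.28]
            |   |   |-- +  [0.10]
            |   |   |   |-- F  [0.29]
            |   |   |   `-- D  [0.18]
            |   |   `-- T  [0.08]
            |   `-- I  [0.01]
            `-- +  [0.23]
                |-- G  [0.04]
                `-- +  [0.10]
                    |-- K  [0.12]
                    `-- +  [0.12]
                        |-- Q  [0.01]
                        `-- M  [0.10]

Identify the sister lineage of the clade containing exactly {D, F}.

T

The clade containing exactly {D, F} attaches to the tree at the node subtending ((F,D),T).
The other lineage descending from that same node — the sister group — is the single tip T.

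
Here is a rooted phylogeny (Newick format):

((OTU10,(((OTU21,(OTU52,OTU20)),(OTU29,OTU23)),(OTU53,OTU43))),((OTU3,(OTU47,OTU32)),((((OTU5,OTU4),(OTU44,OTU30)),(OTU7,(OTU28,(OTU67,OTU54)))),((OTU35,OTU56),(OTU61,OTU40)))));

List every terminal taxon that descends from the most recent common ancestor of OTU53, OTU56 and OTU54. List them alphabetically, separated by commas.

Tracing OTU53: it sits inside (OTU53,OTU43).
Tracing OTU56: it sits inside (OTU35,OTU56).
Tracing OTU54: it sits inside (OTU67,OTU54).
The smallest clade enclosing all 3 is the whole tree (their MRCA is the root), so the answer is all 23 tips in alphabetical order.

OTU10, OTU20, OTU21, OTU23, OTU28, OTU29, OTU3, OTU30, OTU32, OTU35, OTU4, OTU40, OTU43, OTU44, OTU47, OTU5, OTU52, OTU53, OTU54, OTU56, OTU61, OTU67, OTU7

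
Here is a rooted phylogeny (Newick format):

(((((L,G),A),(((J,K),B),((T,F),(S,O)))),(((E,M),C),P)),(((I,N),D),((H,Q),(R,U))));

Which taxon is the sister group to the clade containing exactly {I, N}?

The clade containing exactly {I, N} attaches to the tree at the node subtending ((I,N),D).
The other lineage descending from that same node — the sister group — is the single tip D.

D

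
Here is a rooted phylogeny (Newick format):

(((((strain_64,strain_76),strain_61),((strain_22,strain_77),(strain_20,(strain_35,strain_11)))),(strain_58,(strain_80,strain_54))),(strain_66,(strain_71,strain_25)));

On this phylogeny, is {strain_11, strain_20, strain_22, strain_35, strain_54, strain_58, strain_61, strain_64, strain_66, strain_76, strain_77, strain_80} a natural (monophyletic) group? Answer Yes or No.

The MRCA of the listed taxa is the root, so the smallest clade containing them is the whole tree.
That clade also contains strain_25, strain_71, which are not in the proposed group, so the group is not monophyletic.

No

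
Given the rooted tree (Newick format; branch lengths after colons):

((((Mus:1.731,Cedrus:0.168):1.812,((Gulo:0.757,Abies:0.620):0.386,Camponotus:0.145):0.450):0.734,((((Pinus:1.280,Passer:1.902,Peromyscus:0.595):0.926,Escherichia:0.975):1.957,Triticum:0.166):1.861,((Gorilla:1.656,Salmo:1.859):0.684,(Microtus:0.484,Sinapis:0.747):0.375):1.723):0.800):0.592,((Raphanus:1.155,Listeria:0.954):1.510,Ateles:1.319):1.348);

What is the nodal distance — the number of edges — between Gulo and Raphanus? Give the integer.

8

The MRCA of Gulo and Raphanus is the root of the tree.
From Gulo up to that node: 5 branches. From Raphanus up to the same node: 3 branches. Total: 5 + 3 = 8.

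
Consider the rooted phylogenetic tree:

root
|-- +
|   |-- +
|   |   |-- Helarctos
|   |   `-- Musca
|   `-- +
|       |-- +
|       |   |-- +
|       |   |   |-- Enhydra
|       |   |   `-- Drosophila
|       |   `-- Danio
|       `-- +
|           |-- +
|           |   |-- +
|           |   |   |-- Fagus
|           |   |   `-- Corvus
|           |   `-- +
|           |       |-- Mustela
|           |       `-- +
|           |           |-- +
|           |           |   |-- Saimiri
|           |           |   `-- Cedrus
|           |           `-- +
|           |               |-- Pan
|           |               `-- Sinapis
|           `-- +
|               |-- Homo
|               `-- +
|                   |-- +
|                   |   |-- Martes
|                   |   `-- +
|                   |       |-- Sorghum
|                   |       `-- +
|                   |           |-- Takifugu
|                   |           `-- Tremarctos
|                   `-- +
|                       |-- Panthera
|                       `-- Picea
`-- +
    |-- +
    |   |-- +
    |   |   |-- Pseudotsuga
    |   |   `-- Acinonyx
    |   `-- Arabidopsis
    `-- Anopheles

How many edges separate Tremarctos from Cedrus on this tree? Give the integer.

11

The MRCA of Tremarctos and Cedrus is the node subtending (((Fagus,Corvus),(Mustela,((Saimiri,Cedrus),(Pan,Sinapis)))),(Homo,((Martes,(Sorghum,(Takifugu,Tremarctos))),(Panthera,Picea)))).
From Tremarctos up to that node: 6 branches. From Cedrus up to the same node: 5 branches. Total: 6 + 5 = 11.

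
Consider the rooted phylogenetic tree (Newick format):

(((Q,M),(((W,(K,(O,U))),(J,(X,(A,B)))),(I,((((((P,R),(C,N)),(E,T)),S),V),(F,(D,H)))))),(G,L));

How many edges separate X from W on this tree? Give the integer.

The MRCA of X and W is the node subtending ((W,(K,(O,U))),(J,(X,(A,B)))).
From X up to that node: 3 branches. From W up to the same node: 2 branches. Total: 3 + 2 = 5.

5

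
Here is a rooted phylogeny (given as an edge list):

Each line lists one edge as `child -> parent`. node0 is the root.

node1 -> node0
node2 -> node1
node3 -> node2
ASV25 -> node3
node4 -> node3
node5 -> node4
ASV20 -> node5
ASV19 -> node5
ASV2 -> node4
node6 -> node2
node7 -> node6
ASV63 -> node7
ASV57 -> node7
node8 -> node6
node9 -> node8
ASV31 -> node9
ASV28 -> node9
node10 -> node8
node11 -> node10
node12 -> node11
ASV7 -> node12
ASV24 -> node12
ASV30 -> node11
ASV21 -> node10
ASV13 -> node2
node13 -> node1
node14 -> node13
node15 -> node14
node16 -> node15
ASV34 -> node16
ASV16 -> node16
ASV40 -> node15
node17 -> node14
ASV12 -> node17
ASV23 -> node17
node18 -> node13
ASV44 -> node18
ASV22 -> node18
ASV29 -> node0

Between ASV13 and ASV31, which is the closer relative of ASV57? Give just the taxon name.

ASV31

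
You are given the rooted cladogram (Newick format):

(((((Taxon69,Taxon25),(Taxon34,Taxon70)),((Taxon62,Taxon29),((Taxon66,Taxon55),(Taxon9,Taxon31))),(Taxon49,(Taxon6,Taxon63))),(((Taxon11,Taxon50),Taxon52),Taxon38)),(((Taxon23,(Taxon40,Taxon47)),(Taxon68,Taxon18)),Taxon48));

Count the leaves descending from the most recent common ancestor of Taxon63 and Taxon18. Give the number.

The MRCA of Taxon63 and Taxon18 is the root, so the clade is the entire tree.
That clade contains 23 terminal taxa: Taxon11, Taxon18, Taxon23, Taxon25, Taxon29, Taxon31, Taxon34, Taxon38, Taxon40, Taxon47, Taxon48, Taxon49, Taxon50, Taxon52, Taxon55, Taxon6, Taxon62, Taxon63, Taxon66, Taxon68, Taxon69, Taxon70, Taxon9.

23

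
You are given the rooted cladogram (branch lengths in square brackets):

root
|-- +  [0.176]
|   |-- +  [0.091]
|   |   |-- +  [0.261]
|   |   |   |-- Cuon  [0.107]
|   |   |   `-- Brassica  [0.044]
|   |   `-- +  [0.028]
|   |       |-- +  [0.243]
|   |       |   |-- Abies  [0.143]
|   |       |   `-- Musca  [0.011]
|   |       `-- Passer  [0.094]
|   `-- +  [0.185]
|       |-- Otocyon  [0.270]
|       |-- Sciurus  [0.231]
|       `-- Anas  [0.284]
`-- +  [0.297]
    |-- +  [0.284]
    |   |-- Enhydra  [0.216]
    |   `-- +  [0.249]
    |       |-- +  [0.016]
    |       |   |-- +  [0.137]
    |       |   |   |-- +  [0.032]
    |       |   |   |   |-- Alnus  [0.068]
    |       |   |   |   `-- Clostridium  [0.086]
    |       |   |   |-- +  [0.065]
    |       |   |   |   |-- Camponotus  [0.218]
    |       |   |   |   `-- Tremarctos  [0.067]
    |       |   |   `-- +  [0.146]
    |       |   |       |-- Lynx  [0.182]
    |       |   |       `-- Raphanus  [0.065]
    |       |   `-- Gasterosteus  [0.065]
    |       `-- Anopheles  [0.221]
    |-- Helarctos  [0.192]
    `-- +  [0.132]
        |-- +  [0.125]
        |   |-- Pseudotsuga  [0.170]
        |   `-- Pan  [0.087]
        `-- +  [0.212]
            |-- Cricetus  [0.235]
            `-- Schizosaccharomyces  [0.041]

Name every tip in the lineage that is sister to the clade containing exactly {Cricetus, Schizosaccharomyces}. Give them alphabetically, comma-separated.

The clade containing exactly {Cricetus, Schizosaccharomyces} attaches to the tree at the node subtending ((Pseudotsuga,Pan),(Cricetus,Schizosaccharomyces)).
The other lineage descending from that same node — the sister group — is (Pseudotsuga,Pan); its 2 tips in alphabetical order are the answer.

Pan, Pseudotsuga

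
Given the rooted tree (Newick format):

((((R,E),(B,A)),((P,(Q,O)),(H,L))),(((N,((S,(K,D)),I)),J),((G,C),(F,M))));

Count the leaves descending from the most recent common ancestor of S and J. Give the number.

6

The MRCA of S and J is the node subtending ((N,((S,(K,D)),I)),J).
That clade contains 6 terminal taxa: D, I, J, K, N, S.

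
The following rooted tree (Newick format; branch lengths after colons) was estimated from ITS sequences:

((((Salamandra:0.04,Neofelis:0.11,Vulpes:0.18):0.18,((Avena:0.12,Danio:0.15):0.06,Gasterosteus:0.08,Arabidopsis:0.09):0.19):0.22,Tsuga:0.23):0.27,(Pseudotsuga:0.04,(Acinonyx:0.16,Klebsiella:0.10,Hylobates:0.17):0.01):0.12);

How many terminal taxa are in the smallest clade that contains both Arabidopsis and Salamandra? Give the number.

The MRCA of Arabidopsis and Salamandra is the node subtending ((Salamandra,Neofelis,Vulpes),((Avena,Danio),Gasterosteus,Arabidopsis)).
That clade contains 7 terminal taxa: Arabidopsis, Avena, Danio, Gasterosteus, Neofelis, Salamandra, Vulpes.

7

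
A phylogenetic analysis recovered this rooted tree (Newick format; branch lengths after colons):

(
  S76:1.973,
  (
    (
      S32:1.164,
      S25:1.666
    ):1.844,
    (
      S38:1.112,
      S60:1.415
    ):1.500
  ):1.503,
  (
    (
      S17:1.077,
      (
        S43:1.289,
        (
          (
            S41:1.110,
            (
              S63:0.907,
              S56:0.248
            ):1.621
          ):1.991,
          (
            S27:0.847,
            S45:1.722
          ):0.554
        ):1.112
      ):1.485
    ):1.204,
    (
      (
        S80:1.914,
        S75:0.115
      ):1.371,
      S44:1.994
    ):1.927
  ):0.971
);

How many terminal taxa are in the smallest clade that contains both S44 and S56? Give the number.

10

The MRCA of S44 and S56 is the node subtending ((S17,(S43,((S41,(S63,S56)),(S27,S45)))),((S80,S75),S44)).
That clade contains 10 terminal taxa: S17, S27, S41, S43, S44, S45, S56, S63, S75, S80.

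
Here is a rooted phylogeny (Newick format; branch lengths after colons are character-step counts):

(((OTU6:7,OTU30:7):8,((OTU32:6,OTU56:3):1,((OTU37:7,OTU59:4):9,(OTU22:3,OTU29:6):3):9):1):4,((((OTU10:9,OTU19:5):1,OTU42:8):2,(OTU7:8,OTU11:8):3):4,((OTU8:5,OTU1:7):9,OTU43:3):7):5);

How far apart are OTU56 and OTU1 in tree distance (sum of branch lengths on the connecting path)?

37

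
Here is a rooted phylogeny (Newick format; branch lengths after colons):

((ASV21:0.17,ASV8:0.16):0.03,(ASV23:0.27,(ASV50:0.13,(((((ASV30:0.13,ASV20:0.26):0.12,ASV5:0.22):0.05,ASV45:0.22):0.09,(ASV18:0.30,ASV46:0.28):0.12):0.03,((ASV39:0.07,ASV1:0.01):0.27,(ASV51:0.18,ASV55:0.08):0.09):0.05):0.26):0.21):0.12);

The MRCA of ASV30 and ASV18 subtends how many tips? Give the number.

The MRCA of ASV30 and ASV18 is the node subtending ((((ASV30,ASV20),ASV5),ASV45),(ASV18,ASV46)).
That clade contains 6 terminal taxa: ASV18, ASV20, ASV30, ASV45, ASV46, ASV5.

6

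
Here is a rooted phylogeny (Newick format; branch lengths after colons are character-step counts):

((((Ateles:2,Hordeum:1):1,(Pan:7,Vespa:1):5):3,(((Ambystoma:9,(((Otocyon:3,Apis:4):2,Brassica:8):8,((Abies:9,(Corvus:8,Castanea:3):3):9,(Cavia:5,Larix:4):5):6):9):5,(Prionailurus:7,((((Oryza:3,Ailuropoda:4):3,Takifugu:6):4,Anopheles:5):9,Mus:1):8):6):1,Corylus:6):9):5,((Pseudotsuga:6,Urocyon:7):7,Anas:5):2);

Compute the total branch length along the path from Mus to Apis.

43

The path runs Mus → … → MRCA → … → Apis; the MRCA is the node subtending ((Ambystoma,(((Otocyon,Apis),Brassica),((Abies,(Corvus,Castanea)),(Cavia,Larix)))),(Prionailurus,((((Oryza,Ailuropoda),Takifugu),Anopheles),Mus))).
Branch lengths along that path: 1 + 8 + 6 + 5 + 9 + 8 + 2 + 4 = 43.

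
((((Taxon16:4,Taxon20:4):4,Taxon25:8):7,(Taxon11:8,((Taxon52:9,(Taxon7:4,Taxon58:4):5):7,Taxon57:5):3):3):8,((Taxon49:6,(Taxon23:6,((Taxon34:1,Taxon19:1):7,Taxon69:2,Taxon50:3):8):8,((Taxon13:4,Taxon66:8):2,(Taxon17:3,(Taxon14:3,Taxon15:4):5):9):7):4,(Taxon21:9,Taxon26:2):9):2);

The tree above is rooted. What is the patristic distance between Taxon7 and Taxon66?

The path runs Taxon7 → … → MRCA → … → Taxon66; the MRCA is the root of the tree.
Branch lengths along that path: 4 + 5 + 7 + 3 + 3 + 8 + 2 + 4 + 7 + 2 + 8 = 53.

53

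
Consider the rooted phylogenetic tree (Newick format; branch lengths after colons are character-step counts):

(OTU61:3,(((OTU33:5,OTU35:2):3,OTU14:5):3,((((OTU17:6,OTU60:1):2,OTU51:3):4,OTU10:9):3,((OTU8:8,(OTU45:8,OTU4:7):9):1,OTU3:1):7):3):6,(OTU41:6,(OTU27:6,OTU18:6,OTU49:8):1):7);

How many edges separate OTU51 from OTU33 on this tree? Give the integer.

7

The MRCA of OTU51 and OTU33 is the node subtending (((OTU33,OTU35),OTU14),((((OTU17,OTU60),OTU51),OTU10),((OTU8,(OTU45,OTU4)),OTU3))).
From OTU51 up to that node: 4 branches. From OTU33 up to the same node: 3 branches. Total: 4 + 3 = 7.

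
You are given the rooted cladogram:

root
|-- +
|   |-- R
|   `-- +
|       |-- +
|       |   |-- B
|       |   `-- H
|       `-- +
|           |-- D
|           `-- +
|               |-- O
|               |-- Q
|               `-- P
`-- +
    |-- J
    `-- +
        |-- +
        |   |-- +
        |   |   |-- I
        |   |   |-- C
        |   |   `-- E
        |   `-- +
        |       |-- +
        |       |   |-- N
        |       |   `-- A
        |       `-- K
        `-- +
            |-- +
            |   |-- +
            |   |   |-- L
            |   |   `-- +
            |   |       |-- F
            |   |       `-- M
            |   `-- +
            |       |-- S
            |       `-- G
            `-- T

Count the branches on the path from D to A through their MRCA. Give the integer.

10

The MRCA of D and A is the root of the tree.
From D up to that node: 4 branches. From A up to the same node: 6 branches. Total: 4 + 6 = 10.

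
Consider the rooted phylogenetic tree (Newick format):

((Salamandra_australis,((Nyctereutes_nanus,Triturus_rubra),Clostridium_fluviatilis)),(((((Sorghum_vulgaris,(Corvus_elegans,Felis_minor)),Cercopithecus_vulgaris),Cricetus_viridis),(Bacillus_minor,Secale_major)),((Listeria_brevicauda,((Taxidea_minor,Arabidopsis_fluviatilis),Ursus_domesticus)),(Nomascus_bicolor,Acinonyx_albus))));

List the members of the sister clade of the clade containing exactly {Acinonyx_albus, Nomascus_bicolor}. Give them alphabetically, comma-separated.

The clade containing exactly {Acinonyx_albus, Nomascus_bicolor} attaches to the tree at the node subtending ((Listeria_brevicauda,((Taxidea_minor,Arabidopsis_fluviatilis),Ursus_domesticus)),(Nomascus_bicolor,Acinonyx_albus)).
The other lineage descending from that same node — the sister group — is (Listeria_brevicauda,((Taxidea_minor,Arabidopsis_fluviatilis),Ursus_domesticus)); its 4 tips in alphabetical order are the answer.

Arabidopsis_fluviatilis, Listeria_brevicauda, Taxidea_minor, Ursus_domesticus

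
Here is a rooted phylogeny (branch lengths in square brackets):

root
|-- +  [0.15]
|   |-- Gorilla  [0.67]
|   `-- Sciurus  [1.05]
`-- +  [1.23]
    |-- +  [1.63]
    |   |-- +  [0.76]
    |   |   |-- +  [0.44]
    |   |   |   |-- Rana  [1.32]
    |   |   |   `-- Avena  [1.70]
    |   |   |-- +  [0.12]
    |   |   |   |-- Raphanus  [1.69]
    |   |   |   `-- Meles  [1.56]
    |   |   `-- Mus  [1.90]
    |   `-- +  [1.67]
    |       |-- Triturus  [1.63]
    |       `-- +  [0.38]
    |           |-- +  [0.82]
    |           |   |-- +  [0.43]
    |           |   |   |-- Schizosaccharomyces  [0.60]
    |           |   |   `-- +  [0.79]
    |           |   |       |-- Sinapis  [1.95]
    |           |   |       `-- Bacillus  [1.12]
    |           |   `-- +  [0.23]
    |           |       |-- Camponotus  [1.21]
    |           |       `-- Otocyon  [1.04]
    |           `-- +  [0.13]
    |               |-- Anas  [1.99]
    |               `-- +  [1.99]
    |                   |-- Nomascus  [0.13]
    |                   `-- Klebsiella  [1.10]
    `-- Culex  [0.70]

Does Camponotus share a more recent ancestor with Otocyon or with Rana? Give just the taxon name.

The MRCA of Camponotus and Otocyon subtends (Camponotus,Otocyon) (2 taxa).
The MRCA of Camponotus and Rana subtends (((Rana,Avena),(Raphanus,Meles),Mus),(Triturus,(((Schizosaccharomyces,(Sinapis,Bacillus)),(Camponotus,Otocyon)),(Anas,(Nomascus,Klebsiella))))) (14 taxa).
The first is nested inside the second, so Camponotus shares a more recent common ancestor with Otocyon.

Otocyon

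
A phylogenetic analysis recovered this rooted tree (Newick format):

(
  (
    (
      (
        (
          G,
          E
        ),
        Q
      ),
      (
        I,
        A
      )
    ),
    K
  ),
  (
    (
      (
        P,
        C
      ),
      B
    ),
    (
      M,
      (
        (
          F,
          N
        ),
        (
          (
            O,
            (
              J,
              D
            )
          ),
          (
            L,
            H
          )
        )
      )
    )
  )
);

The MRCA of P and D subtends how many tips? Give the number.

11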